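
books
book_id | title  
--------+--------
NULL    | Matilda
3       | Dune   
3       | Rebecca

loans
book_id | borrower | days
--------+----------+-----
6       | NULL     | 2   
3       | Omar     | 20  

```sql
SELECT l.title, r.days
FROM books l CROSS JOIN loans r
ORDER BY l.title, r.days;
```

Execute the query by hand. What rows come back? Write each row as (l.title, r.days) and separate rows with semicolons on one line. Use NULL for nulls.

CROSS JOIN pairs every row of `books` with every row of `loans`: 3 × 2 = 6 rows.
After projecting and ordering:
l.title | r.days
Dune | 2
Dune | 20
Matilda | 2
Matilda | 20
Rebecca | 2
Rebecca | 20

(Dune, 2); (Dune, 20); (Matilda, 2); (Matilda, 20); (Rebecca, 2); (Rebecca, 20)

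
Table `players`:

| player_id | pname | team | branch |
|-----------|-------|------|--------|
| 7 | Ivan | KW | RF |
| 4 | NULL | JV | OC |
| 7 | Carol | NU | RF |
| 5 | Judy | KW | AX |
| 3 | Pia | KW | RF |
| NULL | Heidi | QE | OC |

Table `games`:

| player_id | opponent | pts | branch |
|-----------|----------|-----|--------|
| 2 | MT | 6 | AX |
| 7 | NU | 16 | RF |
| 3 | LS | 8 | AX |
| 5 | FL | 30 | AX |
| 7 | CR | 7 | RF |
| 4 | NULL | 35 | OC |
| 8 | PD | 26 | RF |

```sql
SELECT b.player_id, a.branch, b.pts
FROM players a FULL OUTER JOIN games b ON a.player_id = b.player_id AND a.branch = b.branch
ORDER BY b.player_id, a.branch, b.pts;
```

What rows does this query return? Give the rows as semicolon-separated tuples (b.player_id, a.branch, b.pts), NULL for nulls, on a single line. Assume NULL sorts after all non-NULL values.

(2, NULL, 6); (3, NULL, 8); (4, OC, 35); (5, AX, 30); (7, RF, 7); (7, RF, 7); (7, RF, 16); (7, RF, 16); (8, NULL, 26); (NULL, OC, NULL); (NULL, RF, NULL)

FULL OUTER JOIN keeps every row from both sides; unmatched rows get NULL for the other side's columns.
Matching on a.player_id = b.player_id AND a.branch = b.branch. A NULL in a compared column never satisfies the condition.
- a row (player_id=7, branch=RF): matches 2 b row(s) → 2 output row(s).
- a row (player_id=4, branch=OC): matches 1 b row(s) → 1 output row(s).
- a row (player_id=7, branch=RF): matches 2 b row(s) → 2 output row(s).
- a row (player_id=5, branch=AX): matches 1 b row(s) → 1 output row(s).
- a row (player_id=3, branch=RF): no match → kept, b columns NULL.
- a row (player_id=NULL, branch=OC): no match → kept, b columns NULL.
- 3 row(s) from b found no a partner → padded with NULL.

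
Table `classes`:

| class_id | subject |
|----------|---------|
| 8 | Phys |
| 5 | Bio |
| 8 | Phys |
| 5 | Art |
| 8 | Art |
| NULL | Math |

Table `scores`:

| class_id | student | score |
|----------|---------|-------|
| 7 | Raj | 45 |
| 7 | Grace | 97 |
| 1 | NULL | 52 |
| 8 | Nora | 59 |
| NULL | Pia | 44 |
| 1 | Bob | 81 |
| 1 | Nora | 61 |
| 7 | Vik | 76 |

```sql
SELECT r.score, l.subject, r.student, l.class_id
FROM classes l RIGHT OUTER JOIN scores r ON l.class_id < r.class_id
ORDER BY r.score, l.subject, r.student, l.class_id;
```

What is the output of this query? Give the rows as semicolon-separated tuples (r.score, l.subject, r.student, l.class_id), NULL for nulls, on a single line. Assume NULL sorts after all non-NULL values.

(44, NULL, Pia, NULL); (45, Art, Raj, 5); (45, Bio, Raj, 5); (52, NULL, NULL, NULL); (59, Art, Nora, 5); (59, Bio, Nora, 5); (61, NULL, Nora, NULL); (76, Art, Vik, 5); (76, Bio, Vik, 5); (81, NULL, Bob, NULL); (97, Art, Grace, 5); (97, Bio, Grace, 5)

RIGHT JOIN keeps every row from `scores`; unmatched rows get NULL for `classes`'s columns.
Matching on l.class_id < r.class_id. A NULL in a compared column never satisfies the condition.
- l (class_id=8) has no partner in r.
- l (class_id=5) pairs with 4 row(s) of r.
- l (class_id=8) has no partner in r.
- l (class_id=5) pairs with 4 row(s) of r.
- l (class_id=8) has no partner in r.
- l (class_id=NULL) has no partner in r.
- plus 4 unmatched r row(s), each kept with NULL l columns.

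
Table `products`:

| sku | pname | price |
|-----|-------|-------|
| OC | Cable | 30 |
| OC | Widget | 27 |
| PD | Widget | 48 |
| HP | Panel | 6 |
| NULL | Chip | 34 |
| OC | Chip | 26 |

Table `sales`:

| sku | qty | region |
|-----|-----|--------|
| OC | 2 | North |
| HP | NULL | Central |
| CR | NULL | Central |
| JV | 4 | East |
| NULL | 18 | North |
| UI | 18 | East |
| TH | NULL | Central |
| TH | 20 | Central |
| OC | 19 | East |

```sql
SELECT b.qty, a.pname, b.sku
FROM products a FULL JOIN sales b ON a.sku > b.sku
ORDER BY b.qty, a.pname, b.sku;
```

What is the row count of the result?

20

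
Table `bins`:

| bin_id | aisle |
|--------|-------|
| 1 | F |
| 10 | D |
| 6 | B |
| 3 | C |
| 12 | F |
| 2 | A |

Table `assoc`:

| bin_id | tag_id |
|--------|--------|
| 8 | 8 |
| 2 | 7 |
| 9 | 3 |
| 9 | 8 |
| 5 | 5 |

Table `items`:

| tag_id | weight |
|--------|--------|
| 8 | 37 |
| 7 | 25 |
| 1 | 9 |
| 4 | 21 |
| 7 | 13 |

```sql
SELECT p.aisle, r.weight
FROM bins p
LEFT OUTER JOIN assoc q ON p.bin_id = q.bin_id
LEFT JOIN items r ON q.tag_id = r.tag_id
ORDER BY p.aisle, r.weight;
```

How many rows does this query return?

7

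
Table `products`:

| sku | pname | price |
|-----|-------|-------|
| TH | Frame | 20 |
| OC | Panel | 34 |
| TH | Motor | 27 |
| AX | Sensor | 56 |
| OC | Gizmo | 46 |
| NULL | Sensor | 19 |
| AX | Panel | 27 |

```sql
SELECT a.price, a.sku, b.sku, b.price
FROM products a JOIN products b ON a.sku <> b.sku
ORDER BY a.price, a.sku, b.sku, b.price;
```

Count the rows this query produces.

24

INNER JOIN keeps only pairs where the ON condition holds.
Matching on a.sku <> b.sku. A NULL in a compared column never satisfies the condition.
- a[0] sku=TH → 4 match(es) in b → 4 row(s).
- a[1] sku=OC → 4 match(es) in b → 4 row(s).
- a[2] sku=TH → 4 match(es) in b → 4 row(s).
- a[3] sku=AX → 4 match(es) in b → 4 row(s).
- a[4] sku=OC → 4 match(es) in b → 4 row(s).
- a[5] sku=NULL → no match; dropped.
- a[6] sku=AX → 4 match(es) in b → 4 row(s).
Total: 24 rows.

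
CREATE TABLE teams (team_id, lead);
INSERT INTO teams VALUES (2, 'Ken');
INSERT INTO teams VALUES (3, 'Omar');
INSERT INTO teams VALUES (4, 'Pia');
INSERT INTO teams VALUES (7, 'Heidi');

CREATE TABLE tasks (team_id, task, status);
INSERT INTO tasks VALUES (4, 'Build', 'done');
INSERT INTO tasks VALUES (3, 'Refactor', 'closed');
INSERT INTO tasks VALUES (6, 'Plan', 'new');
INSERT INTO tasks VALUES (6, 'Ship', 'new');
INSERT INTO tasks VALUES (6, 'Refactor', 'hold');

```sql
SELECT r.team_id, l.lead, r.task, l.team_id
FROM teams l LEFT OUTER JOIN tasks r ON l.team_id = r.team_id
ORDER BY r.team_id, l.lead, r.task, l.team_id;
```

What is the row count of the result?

4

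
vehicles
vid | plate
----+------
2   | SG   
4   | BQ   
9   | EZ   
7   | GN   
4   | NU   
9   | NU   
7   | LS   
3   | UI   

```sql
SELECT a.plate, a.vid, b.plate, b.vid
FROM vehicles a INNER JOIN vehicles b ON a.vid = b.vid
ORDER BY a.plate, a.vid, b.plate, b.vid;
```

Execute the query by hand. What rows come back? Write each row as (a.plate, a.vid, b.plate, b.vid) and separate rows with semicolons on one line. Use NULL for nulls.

(BQ, 4, BQ, 4); (BQ, 4, NU, 4); (EZ, 9, EZ, 9); (EZ, 9, NU, 9); (GN, 7, GN, 7); (GN, 7, LS, 7); (LS, 7, GN, 7); (LS, 7, LS, 7); (NU, 4, BQ, 4); (NU, 4, NU, 4); (NU, 9, EZ, 9); (NU, 9, NU, 9); (SG, 2, SG, 2); (UI, 3, UI, 3)

INNER JOIN keeps only pairs where the ON condition holds.
Matching on a.vid = b.vid.
Matched pairs: 14.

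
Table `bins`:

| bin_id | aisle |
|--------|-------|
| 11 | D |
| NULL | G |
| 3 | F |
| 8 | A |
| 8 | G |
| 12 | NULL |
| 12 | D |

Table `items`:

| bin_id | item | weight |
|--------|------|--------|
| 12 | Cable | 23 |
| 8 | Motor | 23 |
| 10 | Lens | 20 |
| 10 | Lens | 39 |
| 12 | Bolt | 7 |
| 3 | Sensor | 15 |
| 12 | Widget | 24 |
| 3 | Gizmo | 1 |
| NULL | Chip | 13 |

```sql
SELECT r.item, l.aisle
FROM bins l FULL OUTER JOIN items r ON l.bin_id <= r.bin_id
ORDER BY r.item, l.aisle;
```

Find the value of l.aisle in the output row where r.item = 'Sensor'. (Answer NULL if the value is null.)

F

FULL OUTER JOIN keeps every row from both sides; unmatched rows get NULL for the other side's columns.
Matching on l.bin_id <= r.bin_id. A NULL in a compared column never satisfies the condition.
- bin_id=11: 3 matching r row(s), so 3 row(s) emitted.
- bin_id=NULL: no r row matches, row kept with r columns NULL.
- bin_id=3: 8 matching r row(s), so 8 row(s) emitted.
- bin_id=8: 6 matching r row(s), so 6 row(s) emitted.
- bin_id=8: 6 matching r row(s), so 6 row(s) emitted.
- bin_id=12: 3 matching r row(s), so 3 row(s) emitted.
- bin_id=12: 3 matching r row(s), so 3 row(s) emitted.
- 1 row(s) from r found no l partner → padded with NULL.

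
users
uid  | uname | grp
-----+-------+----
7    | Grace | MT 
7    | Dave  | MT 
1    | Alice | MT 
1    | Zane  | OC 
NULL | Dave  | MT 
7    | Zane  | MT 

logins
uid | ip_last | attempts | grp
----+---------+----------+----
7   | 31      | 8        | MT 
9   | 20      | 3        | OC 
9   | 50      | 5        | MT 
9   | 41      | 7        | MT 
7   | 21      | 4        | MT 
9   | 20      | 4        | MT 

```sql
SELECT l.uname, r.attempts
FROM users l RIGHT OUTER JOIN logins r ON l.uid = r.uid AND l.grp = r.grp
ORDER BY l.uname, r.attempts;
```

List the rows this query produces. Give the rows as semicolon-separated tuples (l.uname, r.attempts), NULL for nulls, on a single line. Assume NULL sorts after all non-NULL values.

RIGHT JOIN keeps every row from `logins`; unmatched rows get NULL for `users`'s columns.
Matching on l.uid = r.uid AND l.grp = r.grp. A NULL in a compared column never satisfies the condition.
- uid=7, grp=MT: 2 matching r row(s), so 2 row(s) emitted.
- uid=7, grp=MT: 2 matching r row(s), so 2 row(s) emitted.
- uid=1, grp=MT: no matching r row.
- uid=1, grp=OC: no matching r row.
- uid=NULL, grp=MT: no matching r row.
- uid=7, grp=MT: 2 matching r row(s), so 2 row(s) emitted.
- 4 r row(s) had no l match → kept, l columns NULL.
After projecting and ordering:
l.uname | r.attempts
Dave | 4
Dave | 8
Grace | 4
Grace | 8
Zane | 4
Zane | 8
NULL | 3
NULL | 4
NULL | 5
NULL | 7

(Dave, 4); (Dave, 8); (Grace, 4); (Grace, 8); (Zane, 4); (Zane, 8); (NULL, 3); (NULL, 4); (NULL, 5); (NULL, 7)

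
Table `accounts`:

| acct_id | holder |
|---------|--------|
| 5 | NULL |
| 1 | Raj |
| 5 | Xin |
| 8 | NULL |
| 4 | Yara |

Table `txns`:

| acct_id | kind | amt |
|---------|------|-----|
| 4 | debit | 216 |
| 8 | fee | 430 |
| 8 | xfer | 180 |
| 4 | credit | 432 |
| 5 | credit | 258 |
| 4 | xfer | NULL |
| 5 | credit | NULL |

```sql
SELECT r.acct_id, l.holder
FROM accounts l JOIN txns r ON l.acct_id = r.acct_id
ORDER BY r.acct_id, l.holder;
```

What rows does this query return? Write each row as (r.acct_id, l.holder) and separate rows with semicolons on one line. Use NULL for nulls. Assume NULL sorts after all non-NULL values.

(4, Yara); (4, Yara); (4, Yara); (5, Xin); (5, Xin); (5, NULL); (5, NULL); (8, NULL); (8, NULL)

INNER JOIN keeps only pairs where the ON condition holds.
Matching on l.acct_id = r.acct_id.
- acct_id=5: 2 matching r row(s), so 2 row(s) emitted.
- acct_id=1: no matching r row, dropped.
- acct_id=5: 2 matching r row(s), so 2 row(s) emitted.
- acct_id=8: 2 matching r row(s), so 2 row(s) emitted.
- acct_id=4: 3 matching r row(s), so 3 row(s) emitted.
After projecting and ordering:
r.acct_id | l.holder
4 | Yara
4 | Yara
4 | Yara
5 | Xin
5 | Xin
5 | NULL
5 | NULL
8 | NULL
8 | NULL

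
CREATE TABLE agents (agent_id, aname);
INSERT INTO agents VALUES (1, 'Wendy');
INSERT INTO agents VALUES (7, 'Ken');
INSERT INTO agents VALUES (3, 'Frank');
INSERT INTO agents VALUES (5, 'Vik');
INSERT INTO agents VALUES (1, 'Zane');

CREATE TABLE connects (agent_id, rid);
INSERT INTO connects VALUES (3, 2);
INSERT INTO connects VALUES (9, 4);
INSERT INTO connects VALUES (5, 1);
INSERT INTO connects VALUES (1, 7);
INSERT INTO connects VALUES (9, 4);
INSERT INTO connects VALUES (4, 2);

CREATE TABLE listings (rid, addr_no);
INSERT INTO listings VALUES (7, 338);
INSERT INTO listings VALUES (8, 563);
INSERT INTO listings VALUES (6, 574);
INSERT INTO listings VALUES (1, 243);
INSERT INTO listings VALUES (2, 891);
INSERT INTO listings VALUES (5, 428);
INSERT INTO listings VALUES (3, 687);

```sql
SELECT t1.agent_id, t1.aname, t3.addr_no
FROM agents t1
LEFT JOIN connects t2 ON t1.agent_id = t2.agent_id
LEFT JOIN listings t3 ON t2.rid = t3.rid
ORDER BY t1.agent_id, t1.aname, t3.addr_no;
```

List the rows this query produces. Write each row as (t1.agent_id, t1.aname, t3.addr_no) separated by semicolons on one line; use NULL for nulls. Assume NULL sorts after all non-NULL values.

Step 1 — t1 LEFT JOIN t2 on agent_id → 5 row(s).
Then LEFT JOIN `listings t3` on rid: each of those 5 rows is kept; rows whose t2.rid has no match in t3 get NULL for t3's columns.

(1, Wendy, 338); (1, Zane, 338); (3, Frank, 891); (5, Vik, 243); (7, Ken, NULL)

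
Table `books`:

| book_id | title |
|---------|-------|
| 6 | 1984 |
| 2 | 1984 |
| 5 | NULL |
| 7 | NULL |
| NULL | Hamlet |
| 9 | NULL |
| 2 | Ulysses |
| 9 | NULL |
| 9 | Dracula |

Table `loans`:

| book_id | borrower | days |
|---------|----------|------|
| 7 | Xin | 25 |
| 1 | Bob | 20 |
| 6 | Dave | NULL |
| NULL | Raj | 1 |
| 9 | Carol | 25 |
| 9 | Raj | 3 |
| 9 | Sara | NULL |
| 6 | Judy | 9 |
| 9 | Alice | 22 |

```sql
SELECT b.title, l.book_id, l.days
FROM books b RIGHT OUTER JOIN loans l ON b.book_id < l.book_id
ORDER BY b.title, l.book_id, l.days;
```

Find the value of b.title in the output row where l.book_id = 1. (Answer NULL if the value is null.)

NULL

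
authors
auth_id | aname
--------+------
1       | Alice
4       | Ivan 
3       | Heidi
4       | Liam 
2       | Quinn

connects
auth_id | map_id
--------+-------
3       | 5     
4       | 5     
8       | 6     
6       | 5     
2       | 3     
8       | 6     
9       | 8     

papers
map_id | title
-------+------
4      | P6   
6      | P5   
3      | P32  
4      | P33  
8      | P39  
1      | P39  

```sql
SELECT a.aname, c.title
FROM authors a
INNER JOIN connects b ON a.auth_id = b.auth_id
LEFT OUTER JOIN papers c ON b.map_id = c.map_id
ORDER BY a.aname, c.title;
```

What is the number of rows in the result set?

4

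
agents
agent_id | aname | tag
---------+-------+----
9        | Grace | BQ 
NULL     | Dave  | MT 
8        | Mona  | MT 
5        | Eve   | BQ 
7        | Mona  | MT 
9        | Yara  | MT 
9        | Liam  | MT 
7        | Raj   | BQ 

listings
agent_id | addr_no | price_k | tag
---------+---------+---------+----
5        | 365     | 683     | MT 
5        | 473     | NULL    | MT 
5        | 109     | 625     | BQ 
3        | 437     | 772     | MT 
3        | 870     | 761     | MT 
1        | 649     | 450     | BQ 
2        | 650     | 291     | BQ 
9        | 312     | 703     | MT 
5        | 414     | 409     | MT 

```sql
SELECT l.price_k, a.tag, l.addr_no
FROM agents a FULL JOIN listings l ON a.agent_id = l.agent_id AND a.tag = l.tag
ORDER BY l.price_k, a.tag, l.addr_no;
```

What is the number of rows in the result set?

FULL OUTER JOIN keeps every row from both sides; unmatched rows get NULL for the other side's columns.
Matching on a.agent_id = l.agent_id AND a.tag = l.tag. A NULL in a compared column never satisfies the condition.
Matched pairs: 3; unmatched a rows kept: 5; unmatched l rows kept: 7.
Total: 3 matched + 12 padded = 15 rows.

15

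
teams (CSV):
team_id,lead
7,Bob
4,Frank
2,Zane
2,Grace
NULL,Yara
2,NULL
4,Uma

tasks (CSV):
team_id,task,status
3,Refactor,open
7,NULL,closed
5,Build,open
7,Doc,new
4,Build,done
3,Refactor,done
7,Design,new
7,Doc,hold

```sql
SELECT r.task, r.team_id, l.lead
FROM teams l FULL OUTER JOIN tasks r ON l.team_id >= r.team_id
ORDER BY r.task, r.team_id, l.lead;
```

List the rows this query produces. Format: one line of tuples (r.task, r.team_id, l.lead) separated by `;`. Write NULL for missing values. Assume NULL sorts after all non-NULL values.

FULL OUTER JOIN keeps every row from both sides; unmatched rows get NULL for the other side's columns.
Matching on l.team_id >= r.team_id. A NULL in a compared column never satisfies the condition.
- l (team_id=7) pairs with 8 row(s) of r.
- l (team_id=4) pairs with 3 row(s) of r.
- l (team_id=2) has no partner → padded with NULL.
- l (team_id=2) has no partner → padded with NULL.
- l (team_id=NULL) has no partner → padded with NULL.
- l (team_id=2) has no partner → padded with NULL.
- l (team_id=4) pairs with 3 row(s) of r.

(Build, 4, Bob); (Build, 4, Frank); (Build, 4, Uma); (Build, 5, Bob); (Design, 7, Bob); (Doc, 7, Bob); (Doc, 7, Bob); (Refactor, 3, Bob); (Refactor, 3, Bob); (Refactor, 3, Frank); (Refactor, 3, Frank); (Refactor, 3, Uma); (Refactor, 3, Uma); (NULL, 7, Bob); (NULL, NULL, Grace); (NULL, NULL, Yara); (NULL, NULL, Zane); (NULL, NULL, NULL)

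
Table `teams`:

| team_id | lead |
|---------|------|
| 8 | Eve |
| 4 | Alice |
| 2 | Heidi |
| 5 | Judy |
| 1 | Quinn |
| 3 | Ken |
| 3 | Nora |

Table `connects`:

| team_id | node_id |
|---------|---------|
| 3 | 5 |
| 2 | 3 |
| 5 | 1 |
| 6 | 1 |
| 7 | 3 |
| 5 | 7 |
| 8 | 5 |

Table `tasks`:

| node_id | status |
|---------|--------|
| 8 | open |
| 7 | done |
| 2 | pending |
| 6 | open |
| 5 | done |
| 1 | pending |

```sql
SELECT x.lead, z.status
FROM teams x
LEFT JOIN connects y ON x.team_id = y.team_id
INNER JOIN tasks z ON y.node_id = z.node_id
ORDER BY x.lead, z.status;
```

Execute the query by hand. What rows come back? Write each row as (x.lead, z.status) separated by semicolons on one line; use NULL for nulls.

Joins associate left-to-right: teams LEFT JOIN connects on team_id gives 8 intermediate row(s).
Then INNER JOIN `tasks z` on node_id: keep only rows whose y.node_id appears in z.

(Eve, done); (Judy, done); (Judy, pending); (Ken, done); (Nora, done)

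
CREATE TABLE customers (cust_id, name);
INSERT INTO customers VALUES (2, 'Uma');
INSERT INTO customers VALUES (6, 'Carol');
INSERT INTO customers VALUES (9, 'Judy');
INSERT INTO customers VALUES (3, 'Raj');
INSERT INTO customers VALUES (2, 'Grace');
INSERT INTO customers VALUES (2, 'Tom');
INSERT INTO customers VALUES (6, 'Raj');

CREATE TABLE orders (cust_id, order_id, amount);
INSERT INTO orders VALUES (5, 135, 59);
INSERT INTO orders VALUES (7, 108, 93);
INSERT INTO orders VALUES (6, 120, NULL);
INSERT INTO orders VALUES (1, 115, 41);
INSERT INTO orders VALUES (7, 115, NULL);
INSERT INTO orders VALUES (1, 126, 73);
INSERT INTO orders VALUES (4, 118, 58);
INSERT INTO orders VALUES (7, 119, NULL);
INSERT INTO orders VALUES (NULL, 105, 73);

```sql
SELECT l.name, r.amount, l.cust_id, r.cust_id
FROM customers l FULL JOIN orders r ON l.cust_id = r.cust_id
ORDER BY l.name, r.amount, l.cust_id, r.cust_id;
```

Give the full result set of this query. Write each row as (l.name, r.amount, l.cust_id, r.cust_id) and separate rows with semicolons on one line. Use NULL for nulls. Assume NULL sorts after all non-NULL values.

FULL OUTER JOIN keeps every row from both sides; unmatched rows get NULL for the other side's columns.
Matching on l.cust_id = r.cust_id. A NULL in a compared column never satisfies the condition.
- cust_id=2: no r row matches, row kept with r columns NULL.
- cust_id=6: 1 matching r row(s), so 1 row(s) emitted.
- cust_id=9: no r row matches, row kept with r columns NULL.
- cust_id=3: no r row matches, row kept with r columns NULL.
- cust_id=2: no r row matches, row kept with r columns NULL.
- cust_id=2: no r row matches, row kept with r columns NULL.
- cust_id=6: 1 matching r row(s), so 1 row(s) emitted.
- 8 r row(s) had no l match → kept, l columns NULL.

(Carol, NULL, 6, 6); (Grace, NULL, 2, NULL); (Judy, NULL, 9, NULL); (Raj, NULL, 3, NULL); (Raj, NULL, 6, 6); (Tom, NULL, 2, NULL); (Uma, NULL, 2, NULL); (NULL, 41, NULL, 1); (NULL, 58, NULL, 4); (NULL, 59, NULL, 5); (NULL, 73, NULL, 1); (NULL, 73, NULL, NULL); (NULL, 93, NULL, 7); (NULL, NULL, NULL, 7); (NULL, NULL, NULL, 7)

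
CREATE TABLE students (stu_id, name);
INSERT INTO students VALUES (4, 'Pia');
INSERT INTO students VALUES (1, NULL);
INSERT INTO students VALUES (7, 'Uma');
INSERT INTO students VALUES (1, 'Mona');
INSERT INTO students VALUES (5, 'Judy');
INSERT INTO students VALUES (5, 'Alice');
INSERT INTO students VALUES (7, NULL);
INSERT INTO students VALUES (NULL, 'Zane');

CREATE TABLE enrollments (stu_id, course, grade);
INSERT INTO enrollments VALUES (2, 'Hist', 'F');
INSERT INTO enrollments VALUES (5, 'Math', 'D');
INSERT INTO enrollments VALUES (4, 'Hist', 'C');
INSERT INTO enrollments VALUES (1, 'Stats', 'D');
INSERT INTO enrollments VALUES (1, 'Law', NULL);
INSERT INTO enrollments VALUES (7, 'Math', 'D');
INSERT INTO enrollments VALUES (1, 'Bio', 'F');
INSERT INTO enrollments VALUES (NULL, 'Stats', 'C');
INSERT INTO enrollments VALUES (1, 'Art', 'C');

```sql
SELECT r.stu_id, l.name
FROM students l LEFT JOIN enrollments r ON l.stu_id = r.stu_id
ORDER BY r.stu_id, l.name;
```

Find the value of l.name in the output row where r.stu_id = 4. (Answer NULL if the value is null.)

Pia

LEFT JOIN keeps every row from `students`; unmatched rows get NULL for `enrollments`'s columns.
Matching on l.stu_id = r.stu_id. A NULL in a compared column never satisfies the condition.
Matched pairs: 13; unmatched l rows kept: 1.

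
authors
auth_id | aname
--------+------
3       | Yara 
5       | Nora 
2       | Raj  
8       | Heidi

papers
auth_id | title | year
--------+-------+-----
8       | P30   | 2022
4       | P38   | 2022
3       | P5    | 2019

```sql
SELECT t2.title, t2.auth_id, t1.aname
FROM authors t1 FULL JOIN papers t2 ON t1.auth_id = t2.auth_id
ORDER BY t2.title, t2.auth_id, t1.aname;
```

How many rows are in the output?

FULL OUTER JOIN keeps every row from both sides; unmatched rows get NULL for the other side's columns.
Matching on t1.auth_id = t2.auth_id.
Matched pairs: 2; unmatched t1 rows kept: 2; unmatched t2 rows kept: 1.
Total: 2 matched + 3 padded = 5 rows.

5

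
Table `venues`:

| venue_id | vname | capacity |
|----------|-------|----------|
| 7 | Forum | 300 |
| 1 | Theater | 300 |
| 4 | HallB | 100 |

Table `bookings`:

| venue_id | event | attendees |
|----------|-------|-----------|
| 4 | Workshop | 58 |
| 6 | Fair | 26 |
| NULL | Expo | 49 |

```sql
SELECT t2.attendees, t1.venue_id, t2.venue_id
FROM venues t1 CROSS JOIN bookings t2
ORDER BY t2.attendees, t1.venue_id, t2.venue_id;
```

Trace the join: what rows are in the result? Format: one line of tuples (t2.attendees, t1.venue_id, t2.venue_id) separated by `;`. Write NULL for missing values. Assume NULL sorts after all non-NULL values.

CROSS JOIN pairs every row of `venues` with every row of `bookings`: 3 × 3 = 9 rows.

(26, 1, 6); (26, 4, 6); (26, 7, 6); (49, 1, NULL); (49, 4, NULL); (49, 7, NULL); (58, 1, 4); (58, 4, 4); (58, 7, 4)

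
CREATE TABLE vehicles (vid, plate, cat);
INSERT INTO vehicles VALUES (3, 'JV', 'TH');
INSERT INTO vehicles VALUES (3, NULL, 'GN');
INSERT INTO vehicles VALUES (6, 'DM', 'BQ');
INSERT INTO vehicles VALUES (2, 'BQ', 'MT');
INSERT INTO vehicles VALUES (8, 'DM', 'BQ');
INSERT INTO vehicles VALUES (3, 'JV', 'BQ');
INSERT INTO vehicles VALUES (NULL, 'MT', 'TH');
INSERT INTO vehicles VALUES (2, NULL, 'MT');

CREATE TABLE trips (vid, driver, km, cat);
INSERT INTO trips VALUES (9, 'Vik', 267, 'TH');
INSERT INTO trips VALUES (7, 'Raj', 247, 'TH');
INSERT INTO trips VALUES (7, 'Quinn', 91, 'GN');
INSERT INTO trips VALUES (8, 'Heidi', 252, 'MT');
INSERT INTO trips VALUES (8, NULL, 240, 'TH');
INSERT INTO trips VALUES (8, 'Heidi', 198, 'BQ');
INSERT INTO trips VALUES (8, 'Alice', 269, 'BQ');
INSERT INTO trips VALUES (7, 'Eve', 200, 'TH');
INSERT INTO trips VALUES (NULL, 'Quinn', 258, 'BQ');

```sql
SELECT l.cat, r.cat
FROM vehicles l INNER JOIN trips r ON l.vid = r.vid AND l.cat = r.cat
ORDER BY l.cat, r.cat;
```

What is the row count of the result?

INNER JOIN keeps only pairs where the ON condition holds.
Matching on l.vid = r.vid AND l.cat = r.cat. A NULL in a compared column never satisfies the condition.
Matched pairs: 2.
Total: 2 rows.

2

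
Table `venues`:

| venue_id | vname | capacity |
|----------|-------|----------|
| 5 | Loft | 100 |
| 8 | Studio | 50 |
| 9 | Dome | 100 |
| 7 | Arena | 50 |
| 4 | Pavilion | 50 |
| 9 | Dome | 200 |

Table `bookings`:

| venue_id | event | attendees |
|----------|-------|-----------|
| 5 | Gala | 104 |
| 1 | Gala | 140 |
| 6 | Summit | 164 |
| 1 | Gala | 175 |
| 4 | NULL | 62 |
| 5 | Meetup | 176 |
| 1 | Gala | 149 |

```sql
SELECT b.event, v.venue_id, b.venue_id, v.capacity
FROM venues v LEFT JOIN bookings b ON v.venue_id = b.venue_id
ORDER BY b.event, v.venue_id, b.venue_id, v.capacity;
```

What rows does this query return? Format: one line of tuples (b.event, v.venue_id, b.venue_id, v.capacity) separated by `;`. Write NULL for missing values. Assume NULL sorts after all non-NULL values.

LEFT JOIN keeps every row from `venues`; unmatched rows get NULL for `bookings`'s columns.
Matching on v.venue_id = b.venue_id.
Matched pairs: 3; unmatched v rows kept: 4.

(Gala, 5, 5, 100); (Meetup, 5, 5, 100); (NULL, 4, 4, 50); (NULL, 7, NULL, 50); (NULL, 8, NULL, 50); (NULL, 9, NULL, 100); (NULL, 9, NULL, 200)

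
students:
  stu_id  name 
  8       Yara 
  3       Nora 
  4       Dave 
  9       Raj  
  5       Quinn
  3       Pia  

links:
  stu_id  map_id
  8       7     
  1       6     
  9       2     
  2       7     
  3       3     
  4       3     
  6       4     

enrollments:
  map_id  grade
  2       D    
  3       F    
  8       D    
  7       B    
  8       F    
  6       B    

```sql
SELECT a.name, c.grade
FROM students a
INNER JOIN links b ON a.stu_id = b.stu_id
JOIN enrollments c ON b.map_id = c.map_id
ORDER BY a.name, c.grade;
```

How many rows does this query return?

5

Joins associate left-to-right: students INNER JOIN links on stu_id gives 5 intermediate row(s).
Then INNER JOIN `enrollments c` on map_id: keep only rows whose b.map_id appears in c.
Result: 5 row(s).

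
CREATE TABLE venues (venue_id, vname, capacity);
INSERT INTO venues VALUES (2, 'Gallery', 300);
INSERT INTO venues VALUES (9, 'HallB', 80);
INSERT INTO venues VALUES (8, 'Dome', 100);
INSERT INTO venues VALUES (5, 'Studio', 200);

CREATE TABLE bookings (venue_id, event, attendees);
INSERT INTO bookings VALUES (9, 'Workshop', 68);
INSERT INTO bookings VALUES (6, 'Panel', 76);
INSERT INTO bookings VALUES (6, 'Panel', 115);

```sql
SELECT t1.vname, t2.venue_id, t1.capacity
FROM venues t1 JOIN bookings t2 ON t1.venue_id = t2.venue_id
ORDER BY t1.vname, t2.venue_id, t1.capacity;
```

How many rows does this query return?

1

INNER JOIN keeps only pairs where the ON condition holds.
Matching on t1.venue_id = t2.venue_id.
Matched pairs: 1.
Total: 1 rows.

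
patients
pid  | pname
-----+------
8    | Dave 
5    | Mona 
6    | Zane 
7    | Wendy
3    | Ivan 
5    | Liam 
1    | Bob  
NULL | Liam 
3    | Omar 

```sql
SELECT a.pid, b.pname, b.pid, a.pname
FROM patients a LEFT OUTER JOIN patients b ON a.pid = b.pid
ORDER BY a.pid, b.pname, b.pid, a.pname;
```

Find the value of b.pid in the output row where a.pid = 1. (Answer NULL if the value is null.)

LEFT JOIN keeps every row from `patients a`; unmatched rows get NULL for `patients b`'s columns.
Matching on a.pid = b.pid. A NULL in a compared column never satisfies the condition.
Matched pairs: 12; unmatched a rows kept: 1.

1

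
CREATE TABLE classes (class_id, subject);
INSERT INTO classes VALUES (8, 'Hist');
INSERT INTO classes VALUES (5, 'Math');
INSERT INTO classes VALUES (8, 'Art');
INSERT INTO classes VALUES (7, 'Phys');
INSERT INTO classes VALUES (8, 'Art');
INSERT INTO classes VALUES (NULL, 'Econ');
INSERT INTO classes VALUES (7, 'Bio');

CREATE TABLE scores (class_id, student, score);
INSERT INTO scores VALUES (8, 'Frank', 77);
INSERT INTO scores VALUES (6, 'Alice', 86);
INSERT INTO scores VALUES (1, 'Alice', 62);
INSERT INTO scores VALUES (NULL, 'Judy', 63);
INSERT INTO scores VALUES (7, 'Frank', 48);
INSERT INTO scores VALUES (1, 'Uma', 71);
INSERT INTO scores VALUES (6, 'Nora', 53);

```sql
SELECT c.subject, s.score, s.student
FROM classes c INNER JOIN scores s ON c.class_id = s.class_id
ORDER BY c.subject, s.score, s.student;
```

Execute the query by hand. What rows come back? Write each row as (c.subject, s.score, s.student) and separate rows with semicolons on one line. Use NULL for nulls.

(Art, 77, Frank); (Art, 77, Frank); (Bio, 48, Frank); (Hist, 77, Frank); (Phys, 48, Frank)

INNER JOIN keeps only pairs where the ON condition holds.
Matching on c.class_id = s.class_id. A NULL in a compared column never satisfies the condition.
- c[0] class_id=8 → 1 match(es) in s → 1 row(s).
- c[1] class_id=5 → no match; dropped.
- c[2] class_id=8 → 1 match(es) in s → 1 row(s).
- c[3] class_id=7 → 1 match(es) in s → 1 row(s).
- c[4] class_id=8 → 1 match(es) in s → 1 row(s).
- c[5] class_id=NULL → no match; dropped.
- c[6] class_id=7 → 1 match(es) in s → 1 row(s).
After projecting and ordering:
c.subject | s.score | s.student
Art | 77 | Frank
Art | 77 | Frank
Bio | 48 | Frank
Hist | 77 | Frank
Phys | 48 | Frank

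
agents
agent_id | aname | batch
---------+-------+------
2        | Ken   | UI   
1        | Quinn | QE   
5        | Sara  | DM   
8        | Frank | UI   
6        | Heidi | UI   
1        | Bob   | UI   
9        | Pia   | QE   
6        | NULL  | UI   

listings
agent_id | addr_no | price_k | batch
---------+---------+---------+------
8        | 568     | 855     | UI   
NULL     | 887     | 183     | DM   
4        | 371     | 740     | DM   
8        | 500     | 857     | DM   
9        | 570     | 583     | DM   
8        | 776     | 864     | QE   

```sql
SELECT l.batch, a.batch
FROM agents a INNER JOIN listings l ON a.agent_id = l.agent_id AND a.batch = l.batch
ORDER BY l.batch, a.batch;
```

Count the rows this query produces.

1

INNER JOIN keeps only pairs where the ON condition holds.
Matching on a.agent_id = l.agent_id AND a.batch = l.batch. A NULL in a compared column never satisfies the condition.
- a row (agent_id=2, batch=UI): no match → dropped.
- a row (agent_id=1, batch=QE): no match → dropped.
- a row (agent_id=5, batch=DM): no match → dropped.
- a row (agent_id=8, batch=UI): matches 1 l row(s) → 1 output row(s).
- a row (agent_id=6, batch=UI): no match → dropped.
- a row (agent_id=1, batch=UI): no match → dropped.
- a row (agent_id=9, batch=QE): no match → dropped.
- a row (agent_id=6, batch=UI): no match → dropped.
Total: 1 rows.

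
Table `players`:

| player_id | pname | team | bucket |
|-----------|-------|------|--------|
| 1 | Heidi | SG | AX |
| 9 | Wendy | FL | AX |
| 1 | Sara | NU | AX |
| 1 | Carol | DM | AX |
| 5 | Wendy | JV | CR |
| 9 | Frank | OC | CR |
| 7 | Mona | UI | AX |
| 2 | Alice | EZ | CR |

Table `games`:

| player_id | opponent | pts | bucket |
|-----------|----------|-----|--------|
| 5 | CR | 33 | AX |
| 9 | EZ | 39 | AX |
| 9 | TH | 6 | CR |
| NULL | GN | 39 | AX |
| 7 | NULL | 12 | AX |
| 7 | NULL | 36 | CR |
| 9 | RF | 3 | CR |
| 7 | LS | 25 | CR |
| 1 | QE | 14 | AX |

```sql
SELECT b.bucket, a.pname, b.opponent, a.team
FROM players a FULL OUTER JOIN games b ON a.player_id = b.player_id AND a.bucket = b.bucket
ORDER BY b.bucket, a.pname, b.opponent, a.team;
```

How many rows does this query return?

FULL OUTER JOIN keeps every row from both sides; unmatched rows get NULL for the other side's columns.
Matching on a.player_id = b.player_id AND a.bucket = b.bucket. A NULL in a compared column never satisfies the condition.
- a row (player_id=1, bucket=AX): matches 1 b row(s) → 1 output row(s).
- a row (player_id=9, bucket=AX): matches 1 b row(s) → 1 output row(s).
- a row (player_id=1, bucket=AX): matches 1 b row(s) → 1 output row(s).
- a row (player_id=1, bucket=AX): matches 1 b row(s) → 1 output row(s).
- a row (player_id=5, bucket=CR): no match → kept, b columns NULL.
- a row (player_id=9, bucket=CR): matches 2 b row(s) → 2 output row(s).
- a row (player_id=7, bucket=AX): matches 1 b row(s) → 1 output row(s).
- a row (player_id=2, bucket=CR): no match → kept, b columns NULL.
- 4 row(s) from b found no a partner → padded with NULL.
Total: 7 matched + 6 padded = 13 rows.

13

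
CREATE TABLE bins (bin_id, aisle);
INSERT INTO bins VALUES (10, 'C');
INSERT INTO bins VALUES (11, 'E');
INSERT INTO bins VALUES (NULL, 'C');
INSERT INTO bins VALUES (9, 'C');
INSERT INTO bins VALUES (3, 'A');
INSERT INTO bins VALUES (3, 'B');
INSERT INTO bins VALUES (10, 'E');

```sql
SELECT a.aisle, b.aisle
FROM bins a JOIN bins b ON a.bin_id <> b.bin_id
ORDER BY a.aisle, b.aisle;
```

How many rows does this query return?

26

INNER JOIN keeps only pairs where the ON condition holds.
Matching on a.bin_id <> b.bin_id. A NULL in a compared column never satisfies the condition.
Matched pairs: 26.
Total: 26 rows.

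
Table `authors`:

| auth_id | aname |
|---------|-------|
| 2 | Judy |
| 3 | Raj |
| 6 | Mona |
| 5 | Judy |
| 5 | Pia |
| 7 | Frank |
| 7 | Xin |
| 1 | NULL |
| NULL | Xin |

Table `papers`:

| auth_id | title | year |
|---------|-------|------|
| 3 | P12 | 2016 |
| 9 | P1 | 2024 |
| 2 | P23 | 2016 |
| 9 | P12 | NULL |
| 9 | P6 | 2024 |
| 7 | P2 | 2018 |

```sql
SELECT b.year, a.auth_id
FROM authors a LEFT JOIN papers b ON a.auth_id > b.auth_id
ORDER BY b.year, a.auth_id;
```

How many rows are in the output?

LEFT JOIN keeps every row from `authors`; unmatched rows get NULL for `papers`'s columns.
Matching on a.auth_id > b.auth_id. A NULL in a compared column never satisfies the condition.
- a[0] auth_id=2 → no match; kept with NULLs on the b side.
- a[1] auth_id=3 → 1 match(es) in b → 1 row(s).
- a[2] auth_id=6 → 2 match(es) in b → 2 row(s).
- a[3] auth_id=5 → 2 match(es) in b → 2 row(s).
- a[4] auth_id=5 → 2 match(es) in b → 2 row(s).
- a[5] auth_id=7 → 2 match(es) in b → 2 row(s).
- a[6] auth_id=7 → 2 match(es) in b → 2 row(s).
- a[7] auth_id=1 → no match; kept with NULLs on the b side.
- a[8] auth_id=NULL → no match; kept with NULLs on the b side.
Total: 11 matched + 3 padded = 14 rows.

14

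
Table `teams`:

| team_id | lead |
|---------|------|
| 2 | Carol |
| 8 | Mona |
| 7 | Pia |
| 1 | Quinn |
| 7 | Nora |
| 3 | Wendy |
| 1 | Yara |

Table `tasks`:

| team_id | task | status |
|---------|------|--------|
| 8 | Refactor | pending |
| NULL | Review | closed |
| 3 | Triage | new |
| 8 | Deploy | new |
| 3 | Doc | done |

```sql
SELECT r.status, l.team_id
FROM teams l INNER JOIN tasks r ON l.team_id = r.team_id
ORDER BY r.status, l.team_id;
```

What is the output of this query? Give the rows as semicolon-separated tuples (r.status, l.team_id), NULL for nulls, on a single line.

(done, 3); (new, 3); (new, 8); (pending, 8)

INNER JOIN keeps only pairs where the ON condition holds.
Matching on l.team_id = r.team_id. A NULL in a compared column never satisfies the condition.
Matched pairs: 4.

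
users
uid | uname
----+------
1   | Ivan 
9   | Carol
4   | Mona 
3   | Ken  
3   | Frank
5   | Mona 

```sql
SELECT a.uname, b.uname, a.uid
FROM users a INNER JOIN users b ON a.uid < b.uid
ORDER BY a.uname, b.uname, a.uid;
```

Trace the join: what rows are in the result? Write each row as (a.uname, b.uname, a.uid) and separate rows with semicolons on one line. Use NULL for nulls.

INNER JOIN keeps only pairs where the ON condition holds.
Matching on a.uid < b.uid.
- a (uid=1) pairs with 5 row(s) of b.
- a (uid=9) has no partner → excluded.
- a (uid=4) pairs with 2 row(s) of b.
- a (uid=3) pairs with 3 row(s) of b.
- a (uid=3) pairs with 3 row(s) of b.
- a (uid=5) pairs with 1 row(s) of b.

(Frank, Carol, 3); (Frank, Mona, 3); (Frank, Mona, 3); (Ivan, Carol, 1); (Ivan, Frank, 1); (Ivan, Ken, 1); (Ivan, Mona, 1); (Ivan, Mona, 1); (Ken, Carol, 3); (Ken, Mona, 3); (Ken, Mona, 3); (Mona, Carol, 4); (Mona, Carol, 5); (Mona, Mona, 4)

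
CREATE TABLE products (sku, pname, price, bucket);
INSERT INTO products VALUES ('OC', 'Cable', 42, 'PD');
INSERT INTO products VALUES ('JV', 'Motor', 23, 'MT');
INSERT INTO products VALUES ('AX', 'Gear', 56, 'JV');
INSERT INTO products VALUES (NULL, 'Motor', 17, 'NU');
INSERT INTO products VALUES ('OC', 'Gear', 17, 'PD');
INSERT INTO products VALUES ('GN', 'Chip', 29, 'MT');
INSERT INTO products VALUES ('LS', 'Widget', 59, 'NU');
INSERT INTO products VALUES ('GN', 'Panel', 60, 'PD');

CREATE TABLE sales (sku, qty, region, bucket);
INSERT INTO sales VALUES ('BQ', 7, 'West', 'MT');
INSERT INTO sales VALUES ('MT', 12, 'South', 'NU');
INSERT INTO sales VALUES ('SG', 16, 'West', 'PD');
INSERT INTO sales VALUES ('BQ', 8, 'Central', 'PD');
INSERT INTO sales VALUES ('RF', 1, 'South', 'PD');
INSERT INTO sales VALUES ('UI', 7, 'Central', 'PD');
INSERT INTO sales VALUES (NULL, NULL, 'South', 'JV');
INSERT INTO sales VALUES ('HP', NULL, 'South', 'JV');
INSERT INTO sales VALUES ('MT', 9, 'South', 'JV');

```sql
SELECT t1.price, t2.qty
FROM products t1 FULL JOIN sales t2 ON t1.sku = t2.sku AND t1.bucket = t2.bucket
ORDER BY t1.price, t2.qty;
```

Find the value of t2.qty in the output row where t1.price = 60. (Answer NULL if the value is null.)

NULL

FULL OUTER JOIN keeps every row from both sides; unmatched rows get NULL for the other side's columns.
Matching on t1.sku = t2.sku AND t1.bucket = t2.bucket. A NULL in a compared column never satisfies the condition.
- t1 (sku=OC, bucket=PD) has no partner → padded with NULL.
- t1 (sku=JV, bucket=MT) has no partner → padded with NULL.
- t1 (sku=AX, bucket=JV) has no partner → padded with NULL.
- t1 (sku=NULL, bucket=NU) has no partner → padded with NULL.
- t1 (sku=OC, bucket=PD) has no partner → padded with NULL.
- t1 (sku=GN, bucket=MT) has no partner → padded with NULL.
- t1 (sku=LS, bucket=NU) has no partner → padded with NULL.
- t1 (sku=GN, bucket=PD) has no partner → padded with NULL.
- 9 t2 row(s) had no t1 match → kept, t1 columns NULL.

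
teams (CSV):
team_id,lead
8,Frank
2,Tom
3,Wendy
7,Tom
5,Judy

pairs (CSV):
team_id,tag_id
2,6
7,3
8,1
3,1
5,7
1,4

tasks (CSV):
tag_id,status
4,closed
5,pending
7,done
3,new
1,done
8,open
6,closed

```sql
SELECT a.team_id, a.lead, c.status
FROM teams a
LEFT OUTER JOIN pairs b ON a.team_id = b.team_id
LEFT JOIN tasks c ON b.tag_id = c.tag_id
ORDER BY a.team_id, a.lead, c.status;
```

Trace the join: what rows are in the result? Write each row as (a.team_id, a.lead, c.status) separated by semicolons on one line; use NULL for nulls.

(2, Tom, closed); (3, Wendy, done); (5, Judy, done); (7, Tom, new); (8, Frank, done)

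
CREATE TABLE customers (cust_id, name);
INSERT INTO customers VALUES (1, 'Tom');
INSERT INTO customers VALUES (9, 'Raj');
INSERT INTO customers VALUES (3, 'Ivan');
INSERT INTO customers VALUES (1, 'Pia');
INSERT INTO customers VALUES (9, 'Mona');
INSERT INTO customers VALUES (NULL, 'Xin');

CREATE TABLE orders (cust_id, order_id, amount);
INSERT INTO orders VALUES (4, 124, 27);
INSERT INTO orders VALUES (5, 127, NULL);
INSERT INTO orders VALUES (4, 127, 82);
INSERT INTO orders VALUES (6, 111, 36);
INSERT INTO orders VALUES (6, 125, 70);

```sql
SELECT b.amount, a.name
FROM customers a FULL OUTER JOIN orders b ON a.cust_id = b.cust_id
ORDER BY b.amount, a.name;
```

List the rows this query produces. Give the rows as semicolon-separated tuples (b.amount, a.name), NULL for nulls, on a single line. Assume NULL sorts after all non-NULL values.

(27, NULL); (36, NULL); (70, NULL); (82, NULL); (NULL, Ivan); (NULL, Mona); (NULL, Pia); (NULL, Raj); (NULL, Tom); (NULL, Xin); (NULL, NULL)

FULL OUTER JOIN keeps every row from both sides; unmatched rows get NULL for the other side's columns.
Matching on a.cust_id = b.cust_id. A NULL in a compared column never satisfies the condition.
- a[0] cust_id=1 → no match; kept with NULLs on the b side.
- a[1] cust_id=9 → no match; kept with NULLs on the b side.
- a[2] cust_id=3 → no match; kept with NULLs on the b side.
- a[3] cust_id=1 → no match; kept with NULLs on the b side.
- a[4] cust_id=9 → no match; kept with NULLs on the b side.
- a[5] cust_id=NULL → no match; kept with NULLs on the b side.
- 5 row(s) from b found no a partner → padded with NULL.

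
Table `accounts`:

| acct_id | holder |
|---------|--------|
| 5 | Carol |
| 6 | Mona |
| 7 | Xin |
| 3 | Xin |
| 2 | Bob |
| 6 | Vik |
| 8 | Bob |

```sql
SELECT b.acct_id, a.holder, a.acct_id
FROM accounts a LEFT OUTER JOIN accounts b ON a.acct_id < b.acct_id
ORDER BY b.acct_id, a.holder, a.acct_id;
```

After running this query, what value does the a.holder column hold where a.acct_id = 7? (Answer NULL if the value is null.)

Xin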